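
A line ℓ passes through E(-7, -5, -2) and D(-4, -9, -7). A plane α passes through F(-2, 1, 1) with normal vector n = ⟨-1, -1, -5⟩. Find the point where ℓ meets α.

A direction vector for ℓ is D − E = (3, -4, -5).
α: n·r = n·F gives -x - y - 5z = -4.
Substitute r = (-7, -5, -2) + t(3, -4, -5) into the plane: 22 + 26t = -4, so t = -1.
Intersection: (-7, -5, -2) + (-1)·(3, -4, -5) = (-10, -1, 3).

(-10, -1, 3)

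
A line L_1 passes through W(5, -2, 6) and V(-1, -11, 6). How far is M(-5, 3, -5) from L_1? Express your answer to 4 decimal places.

A direction vector for L_1 is V − W = (-6, -9, 0).
Taking (5, -2, 6) on L_1 with direction v = (-6, -9, 0): w = M − (5, -2, 6) = (-10, 5, -11), and w × v = (-99, 66, 120).
Distance = |w × v| / |v| = √28557 / √117 ≈ 15.6230.

15.6230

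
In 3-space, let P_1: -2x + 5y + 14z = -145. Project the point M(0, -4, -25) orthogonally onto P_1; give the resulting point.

(-2, 1, -11)

Foot = M − λn with λ = (n·M − d)/|n|² = (-370 − (-145))/225 = -1.
Foot = (0, -4, -25) − (-1)·(-2, 5, 14) = (-2, 1, -11).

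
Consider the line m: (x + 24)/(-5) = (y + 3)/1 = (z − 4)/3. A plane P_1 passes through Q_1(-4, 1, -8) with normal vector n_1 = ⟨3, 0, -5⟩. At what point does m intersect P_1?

m has direction (-5, 1, 3) through (-24, -3, 4).
P_1: n_1·r = n_1·Q_1 gives 3x - 5z = 28.
Substitute r = (-24, -3, 4) + t(-5, 1, 3) into the plane: -92 + (-30)t = 28, so t = -4.
Intersection: (-24, -3, 4) + (-4)·(-5, 1, 3) = (-4, -7, -8).

(-4, -7, -8)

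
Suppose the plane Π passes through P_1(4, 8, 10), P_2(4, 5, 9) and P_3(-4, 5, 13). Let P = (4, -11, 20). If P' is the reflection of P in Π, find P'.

P_1P_2 = (0, -3, -1), P_1P_3 = (-8, -3, 3); a normal to Π is P_1P_2 × P_1P_3 = (-12, 8, -24).
Using P_1: Π has equation -12x + 8y - 24z = -224.
λ = (n·P − d)/|n|² = (-616 − (-224))/784 = -1/2.
Reflection = P − 2λn = (4, -11, 20) − (-1)·(-12, 8, -24) = (-8, -3, -4).

(-8, -3, -4)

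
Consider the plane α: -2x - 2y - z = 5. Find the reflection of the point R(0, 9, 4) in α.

λ = (n·R − d)/|n|² = (-22 − 5)/9 = -3.
Reflection = R − 2λn = (0, 9, 4) − (-6)·(-2, -2, -1) = (-12, -3, -2).

(-12, -3, -2)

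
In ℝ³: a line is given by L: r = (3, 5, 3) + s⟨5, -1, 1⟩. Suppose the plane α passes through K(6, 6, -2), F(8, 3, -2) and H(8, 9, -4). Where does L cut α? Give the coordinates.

(-2, 6, 2)

KF = (2, -3, 0), KH = (2, 3, -2); a normal to α is KF × KH = (6, 4, 12).
Using K: α has equation 6x + 4y + 12z = 36.
Substitute r = (3, 5, 3) + t(5, -1, 1) into the plane: 74 + 38t = 36, so t = -1.
Intersection: (3, 5, 3) + (-1)·(5, -1, 1) = (-2, 6, 2).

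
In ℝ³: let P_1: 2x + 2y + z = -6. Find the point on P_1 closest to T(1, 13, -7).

(-5, 7, -10)

Foot = T − λn with λ = (n·T − d)/|n|² = (21 − (-6))/9 = 3.
Foot = (1, 13, -7) − 3·(2, 2, 1) = (-5, 7, -10).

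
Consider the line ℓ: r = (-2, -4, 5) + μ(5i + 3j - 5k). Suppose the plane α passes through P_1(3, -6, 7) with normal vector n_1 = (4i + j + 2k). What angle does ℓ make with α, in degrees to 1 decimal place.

21.7

α: n_1·r = n_1·P_1 gives 4x + y + 2z = 20.
sin θ = |n·v| / (|n||v|) = |13| / (√21 · √59) = 0.36932.
θ ≈ 21.7°.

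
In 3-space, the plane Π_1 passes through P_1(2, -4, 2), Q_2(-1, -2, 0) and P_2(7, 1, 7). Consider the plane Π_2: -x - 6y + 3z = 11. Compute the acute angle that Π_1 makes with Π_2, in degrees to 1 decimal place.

P_1Q_2 = (-3, 2, -2), P_1P_2 = (5, 5, 5); a normal to Π_1 is P_1Q_2 × P_1P_2 = (20, 5, -25).
Using P_1: Π_1 has equation 20x + 5y - 25z = -30.
cos θ = |n₁·n₂| / (|n₁||n₂|) = |-125| / (√1050 · √46).
θ = arccos(0.56877) ≈ 55.3°.

55.3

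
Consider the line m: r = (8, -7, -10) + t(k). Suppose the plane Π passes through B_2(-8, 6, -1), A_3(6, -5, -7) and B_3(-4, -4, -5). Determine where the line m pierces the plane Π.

(8, -7, -8)

B_2A_3 = (14, -11, -6), B_2B_3 = (4, -10, -4); a normal to Π is B_2A_3 × B_2B_3 = (-16, 32, -96).
Using B_2: Π has equation -16x + 32y - 96z = 416.
Substitute r = (8, -7, -10) + t(0, 0, 1) into the plane: 608 + (-96)t = 416, so t = 2.
Intersection: (8, -7, -10) + 2·(0, 0, 1) = (8, -7, -8).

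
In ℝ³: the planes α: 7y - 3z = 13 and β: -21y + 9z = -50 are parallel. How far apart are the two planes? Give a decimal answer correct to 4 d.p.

0.4815

Rescale β by 1/(-3): 7y - 3z = 50/3. Then distance = |13 − (50/3)| / √58 ≈ 0.4815.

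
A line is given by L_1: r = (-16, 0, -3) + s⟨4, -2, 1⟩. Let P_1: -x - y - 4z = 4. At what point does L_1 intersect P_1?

(0, -8, 1)

Substitute r = (-16, 0, -3) + t(4, -2, 1) into the plane: 28 + (-6)t = 4, so t = 4.
Intersection: (-16, 0, -3) + 4·(4, -2, 1) = (0, -8, 1).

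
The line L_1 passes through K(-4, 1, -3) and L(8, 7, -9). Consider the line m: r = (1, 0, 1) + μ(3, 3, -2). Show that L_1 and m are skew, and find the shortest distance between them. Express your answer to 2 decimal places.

4.82

A direction vector for L_1 is L − K = (12, 6, -6).
Common perpendicular direction n = (12, 6, -6) × (3, 3, -2) = (6, 6, 18).
With w = (1, 0, 1) − (-4, 1, -3) = (5, -1, 4), w · n = 96.
Since n ≠ 0 the lines are not parallel, and w · n = 96 ≠ 0 so they do not intersect; hence they are skew.
Distance = |w · n| / |n| = |96| / √396 ≈ 4.82.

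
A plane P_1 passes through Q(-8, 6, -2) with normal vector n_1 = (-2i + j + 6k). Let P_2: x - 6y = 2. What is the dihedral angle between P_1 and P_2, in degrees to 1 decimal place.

78.1

P_1: n_1·r = n_1·Q gives -2x + y + 6z = 10.
cos θ = |n₁·n₂| / (|n₁||n₂|) = |-8| / (√41 · √37).
θ = arccos(0.20540) ≈ 78.1°.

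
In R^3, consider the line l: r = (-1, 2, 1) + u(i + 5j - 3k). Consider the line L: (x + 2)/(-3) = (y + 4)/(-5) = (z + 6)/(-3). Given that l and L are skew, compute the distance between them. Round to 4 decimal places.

3.3113

L has direction (-3, -5, -3) through (-2, -4, -6).
Common perpendicular direction n = (1, 5, -3) × (-3, -5, -3) = (-30, 12, 10).
With w = (-2, -4, -6) − (-1, 2, 1) = (-1, -6, -7), w · n = -112.
Distance = |w · n| / |n| = |-112| / √1144 ≈ 3.3113.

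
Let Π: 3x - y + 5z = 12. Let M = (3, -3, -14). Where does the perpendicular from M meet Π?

Foot = M − λn with λ = (n·M − d)/|n|² = (-58 − 12)/35 = -2.
Foot = (3, -3, -14) − (-2)·(3, -1, 5) = (9, -5, -4).

(9, -5, -4)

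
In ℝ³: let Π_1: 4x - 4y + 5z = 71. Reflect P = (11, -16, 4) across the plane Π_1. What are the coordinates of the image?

(3, -8, -6)

λ = (n·P − d)/|n|² = (128 − 71)/57 = 1.
Reflection = P − 2λn = (11, -16, 4) − 2·(4, -4, 5) = (3, -8, -6).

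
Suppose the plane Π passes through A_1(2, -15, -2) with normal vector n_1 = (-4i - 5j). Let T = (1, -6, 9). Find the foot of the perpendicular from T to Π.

(-3, -11, 9)

Π: n_1·r = n_1·A_1 gives -4x - 5y = 67.
Foot = T − λn with λ = (n·T − d)/|n|² = (26 − 67)/41 = -1.
Foot = (1, -6, 9) − (-1)·(-4, -5, 0) = (-3, -11, 9).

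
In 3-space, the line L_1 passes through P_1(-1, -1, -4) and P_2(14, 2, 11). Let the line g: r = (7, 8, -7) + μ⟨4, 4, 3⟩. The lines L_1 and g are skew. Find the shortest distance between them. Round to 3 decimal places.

5.822

A direction vector for L_1 is P_2 − P_1 = (15, 3, 15).
Common perpendicular direction n = (15, 3, 15) × (4, 4, 3) = (-51, 15, 48).
With w = (7, 8, -7) − (-1, -1, -4) = (8, 9, -3), w · n = -417.
Distance = |w · n| / |n| = |-417| / √5130 ≈ 5.822.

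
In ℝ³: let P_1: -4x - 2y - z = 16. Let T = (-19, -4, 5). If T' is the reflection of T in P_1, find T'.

(5, 8, 11)

λ = (n·T − d)/|n|² = (79 − 16)/21 = 3.
Reflection = T − 2λn = (-19, -4, 5) − 6·(-4, -2, -1) = (5, 8, 11).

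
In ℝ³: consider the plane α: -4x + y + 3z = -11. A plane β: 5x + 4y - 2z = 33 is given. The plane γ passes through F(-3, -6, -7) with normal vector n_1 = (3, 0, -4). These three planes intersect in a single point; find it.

(1, 5, -4)

γ: n_1·r = n_1·F gives 3x - 4z = 19.
Solving the 3×3 linear system -4x + y + 3z = -11, 5x + 4y - 2z = 33, 3x - 4z = 19 (e.g. by elimination or Cramer's rule, determinant = 42) gives (1, 5, -4).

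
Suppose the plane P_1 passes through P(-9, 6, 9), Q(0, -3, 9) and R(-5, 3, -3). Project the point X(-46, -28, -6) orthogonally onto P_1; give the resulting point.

(-10, 8, -3)

PQ = (9, -9, 0), PR = (4, -3, -12); a normal to P_1 is PQ × PR = (108, 108, 9).
Using P: P_1 has equation 108x + 108y + 9z = -243.
Foot = X − λn with λ = (n·X − d)/|n|² = (-8046 − (-243))/23409 = -1/3.
Foot = (-46, -28, -6) − (-1/3)·(108, 108, 9) = (-10, 8, -3).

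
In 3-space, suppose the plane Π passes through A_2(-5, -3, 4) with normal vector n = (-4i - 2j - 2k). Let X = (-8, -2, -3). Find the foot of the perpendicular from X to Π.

Π: n·r = n·A_2 gives -4x - 2y - 2z = 18.
Foot = X − λn with λ = (n·X − d)/|n|² = (42 − 18)/24 = 1.
Foot = (-8, -2, -3) − 1·(-4, -2, -2) = (-4, 0, -1).

(-4, 0, -1)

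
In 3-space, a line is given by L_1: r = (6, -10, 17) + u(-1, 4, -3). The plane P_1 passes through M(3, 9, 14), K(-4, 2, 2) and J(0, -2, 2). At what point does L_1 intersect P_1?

MK = (-7, -7, -12), MJ = (-3, -11, -12); a normal to P_1 is MK × MJ = (-48, -48, 56).
Using M: P_1 has equation -48x - 48y + 56z = 208.
Substitute r = (6, -10, 17) + t(-1, 4, -3) into the plane: 1144 + (-312)t = 208, so t = 3.
Intersection: (6, -10, 17) + 3·(-1, 4, -3) = (3, 2, 8).

(3, 2, 8)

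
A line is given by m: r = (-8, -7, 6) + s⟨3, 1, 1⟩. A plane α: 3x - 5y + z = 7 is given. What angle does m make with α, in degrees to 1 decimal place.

14.8

sin θ = |n·v| / (|n||v|) = |5| / (√35 · √11) = 0.25482.
θ ≈ 14.8°.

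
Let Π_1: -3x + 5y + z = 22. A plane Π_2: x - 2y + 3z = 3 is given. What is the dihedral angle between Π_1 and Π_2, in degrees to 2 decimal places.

63.14

cos θ = |n₁·n₂| / (|n₁||n₂|) = |-10| / (√35 · √14).
θ = arccos(0.45175) ≈ 63.14°.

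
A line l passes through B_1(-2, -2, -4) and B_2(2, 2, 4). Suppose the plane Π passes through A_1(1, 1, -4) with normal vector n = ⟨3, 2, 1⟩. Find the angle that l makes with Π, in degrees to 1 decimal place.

49.8

A direction vector for l is B_2 − B_1 = (4, 4, 8).
Π: n·r = n·A_1 gives 3x + 2y + z = 1.
sin θ = |n·v| / (|n||v|) = |28| / (√14 · √96) = 0.76376.
θ ≈ 49.8°.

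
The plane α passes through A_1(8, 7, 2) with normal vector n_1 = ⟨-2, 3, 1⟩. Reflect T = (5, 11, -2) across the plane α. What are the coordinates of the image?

α: n_1·r = n_1·A_1 gives -2x + 3y + z = 7.
λ = (n·T − d)/|n|² = (21 − 7)/14 = 1.
Reflection = T − 2λn = (5, 11, -2) − 2·(-2, 3, 1) = (9, 5, -4).

(9, 5, -4)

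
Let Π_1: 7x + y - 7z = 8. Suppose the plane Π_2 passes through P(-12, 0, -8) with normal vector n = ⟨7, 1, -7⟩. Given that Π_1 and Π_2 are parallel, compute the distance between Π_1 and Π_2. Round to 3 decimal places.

3.618

Π_2: n·r = n·P gives 7x + y - 7z = -28.
Same normal n = (7, 1, -7) with |n| = √99; distance = |8 − (-28)| / |n| = 36/√99 ≈ 3.618.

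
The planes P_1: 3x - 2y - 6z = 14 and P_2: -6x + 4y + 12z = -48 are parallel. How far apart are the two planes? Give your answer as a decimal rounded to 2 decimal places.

Rescale P_2 by 1/(-2): 3x - 2y - 6z = 24. Then distance = |14 − 24| / √49 ≈ 1.43.

1.43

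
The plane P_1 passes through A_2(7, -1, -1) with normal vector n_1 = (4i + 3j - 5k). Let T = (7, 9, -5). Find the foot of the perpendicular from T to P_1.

P_1: n_1·r = n_1·A_2 gives 4x + 3y - 5z = 30.
Foot = T − λn with λ = (n·T − d)/|n|² = (80 − 30)/50 = 1.
Foot = (7, 9, -5) − 1·(4, 3, -5) = (3, 6, 0).

(3, 6, 0)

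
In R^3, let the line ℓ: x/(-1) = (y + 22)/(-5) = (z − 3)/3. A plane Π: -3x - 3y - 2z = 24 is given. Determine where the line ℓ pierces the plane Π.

ℓ has direction (-1, -5, 3) through (0, -22, 3).
Substitute r = (0, -22, 3) + t(-1, -5, 3) into the plane: 60 + 12t = 24, so t = -3.
Intersection: (0, -22, 3) + (-3)·(-1, -5, 3) = (3, -7, -6).

(3, -7, -6)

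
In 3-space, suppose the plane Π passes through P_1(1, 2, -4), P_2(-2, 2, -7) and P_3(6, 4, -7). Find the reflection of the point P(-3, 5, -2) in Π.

P_1P_2 = (-3, 0, -3), P_1P_3 = (5, 2, -3); a normal to Π is P_1P_2 × P_1P_3 = (6, -24, -6).
Using P_1: Π has equation 6x - 24y - 6z = -18.
λ = (n·P − d)/|n|² = (-126 − (-18))/648 = -1/6.
Reflection = P − 2λn = (-3, 5, -2) − (-1/3)·(6, -24, -6) = (-1, -3, -4).

(-1, -3, -4)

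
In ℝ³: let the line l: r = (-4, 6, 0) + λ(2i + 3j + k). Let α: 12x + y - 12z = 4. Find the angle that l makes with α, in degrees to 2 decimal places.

sin θ = |n·v| / (|n||v|) = |15| / (√289 · √14) = 0.23582.
θ ≈ 13.64°.

13.64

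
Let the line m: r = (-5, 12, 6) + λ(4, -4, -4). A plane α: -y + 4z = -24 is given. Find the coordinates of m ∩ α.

Substitute r = (-5, 12, 6) + t(4, -4, -4) into the plane: 12 + (-12)t = -24, so t = 3.
Intersection: (-5, 12, 6) + 3·(4, -4, -4) = (7, 0, -6).

(7, 0, -6)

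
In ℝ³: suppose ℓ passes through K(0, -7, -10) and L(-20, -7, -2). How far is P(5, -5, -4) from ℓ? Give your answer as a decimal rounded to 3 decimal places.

7.692

A direction vector for ℓ is L − K = (-20, 0, 8).
Taking (0, -7, -10) on ℓ with direction v = (-20, 0, 8): w = P − (0, -7, -10) = (5, 2, 6), and w × v = (16, -160, 40).
Distance = |w × v| / |v| = √27456 / √464 ≈ 7.692.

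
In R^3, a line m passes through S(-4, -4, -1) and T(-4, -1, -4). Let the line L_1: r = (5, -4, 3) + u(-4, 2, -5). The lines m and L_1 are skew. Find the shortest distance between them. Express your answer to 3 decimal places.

1.718

A direction vector for m is T − S = (0, 3, -3).
Common perpendicular direction n = (0, 3, -3) × (-4, 2, -5) = (-9, 12, 12).
With w = (5, -4, 3) − (-4, -4, -1) = (9, 0, 4), w · n = -33.
Distance = |w · n| / |n| = |-33| / √369 ≈ 1.718.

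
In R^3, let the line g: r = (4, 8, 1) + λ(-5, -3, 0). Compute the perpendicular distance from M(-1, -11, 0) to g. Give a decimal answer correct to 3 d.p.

13.756

Taking (4, 8, 1) on g with direction v = (-5, -3, 0): w = M − (4, 8, 1) = (-5, -19, -1), and w × v = (-3, 5, -80).
Distance = |w × v| / |v| = √6434 / √34 ≈ 13.756.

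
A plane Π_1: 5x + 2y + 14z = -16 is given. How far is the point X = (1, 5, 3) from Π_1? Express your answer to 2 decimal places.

4.87

n·X − d = (5)·(1) + (2)·(5) + (14)·(3) − (-16) = 73; |n| = √225.
Distance = |73| / √225 = 73/√225 ≈ 4.87.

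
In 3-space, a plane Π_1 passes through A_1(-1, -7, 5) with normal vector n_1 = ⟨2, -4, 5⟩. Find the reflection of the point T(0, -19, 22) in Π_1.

Π_1: n_1·r = n_1·A_1 gives 2x - 4y + 5z = 51.
λ = (n·T − d)/|n|² = (186 − 51)/45 = 3.
Reflection = T − 2λn = (0, -19, 22) − 6·(2, -4, 5) = (-12, 5, -8).

(-12, 5, -8)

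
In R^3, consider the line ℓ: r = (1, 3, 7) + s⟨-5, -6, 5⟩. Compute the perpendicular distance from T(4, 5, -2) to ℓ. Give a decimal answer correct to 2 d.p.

5.81

Taking (1, 3, 7) on ℓ with direction v = (-5, -6, 5): w = T − (1, 3, 7) = (3, 2, -9), and w × v = (-44, 30, -8).
Distance = |w × v| / |v| = √2900 / √86 ≈ 5.81.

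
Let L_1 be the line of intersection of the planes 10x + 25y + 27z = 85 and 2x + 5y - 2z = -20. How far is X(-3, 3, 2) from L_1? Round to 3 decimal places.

4.631

Direction of L_1: (10, 25, 27) × (2, 5, -2) = (-185, 74, 0).
A point on L_1: solving the two plane equations with x = 5 gives (5, -4, 5).
Taking (5, -4, 5) on L_1 with direction v = (-185, 74, 0): w = X − (5, -4, 5) = (-8, 7, -3), and w × v = (222, 555, 703).
Distance = |w × v| / |v| = √851518 / √39701 ≈ 4.631.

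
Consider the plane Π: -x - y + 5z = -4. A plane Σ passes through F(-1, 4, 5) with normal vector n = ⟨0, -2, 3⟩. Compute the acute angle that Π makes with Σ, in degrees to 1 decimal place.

24.9

Σ: n·r = n·F gives -2y + 3z = 7.
cos θ = |n₁·n₂| / (|n₁||n₂|) = |17| / (√27 · √13).
θ = arccos(0.90739) ≈ 24.9°.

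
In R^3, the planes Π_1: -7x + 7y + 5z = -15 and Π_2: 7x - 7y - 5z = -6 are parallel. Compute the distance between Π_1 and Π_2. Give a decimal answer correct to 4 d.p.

1.8935

Rescale Π_2 by 1/(-1): -7x + 7y + 5z = 6. Then distance = |-15 − 6| / √123 ≈ 1.8935.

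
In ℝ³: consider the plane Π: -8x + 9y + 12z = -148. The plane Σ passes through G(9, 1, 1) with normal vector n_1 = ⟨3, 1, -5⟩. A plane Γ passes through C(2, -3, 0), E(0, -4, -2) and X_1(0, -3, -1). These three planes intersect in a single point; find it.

Σ: n_1·r = n_1·G gives 3x + y - 5z = 23.
CE = (-2, -1, -2), CX_1 = (-2, 0, -1); a normal to Γ is CE × CX_1 = (1, 2, -2).
Using C: Γ has equation x + 2y - 2z = -4.
Solving the 3×3 linear system -8x + 9y + 12z = -148, 3x + y - 5z = 23, x + 2y - 2z = -4 (e.g. by elimination or Cramer's rule, determinant = 5) gives (2, -8, -5).

(2, -8, -5)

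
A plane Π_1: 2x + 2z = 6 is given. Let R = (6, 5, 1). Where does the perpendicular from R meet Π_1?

(4, 5, -1)

Foot = R − λn with λ = (n·R − d)/|n|² = (14 − 6)/8 = 1.
Foot = (6, 5, 1) − 1·(2, 0, 2) = (4, 5, -1).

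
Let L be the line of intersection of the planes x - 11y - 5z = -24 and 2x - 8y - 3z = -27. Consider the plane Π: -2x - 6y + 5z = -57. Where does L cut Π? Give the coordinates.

(-4, 5, -7)

Direction of L: (1, -11, -5) × (2, -8, -3) = (-7, -7, 14).
A point on L: solving the two plane equations with x = -6 gives (-6, 3, -3).
Substitute r = (-6, 3, -3) + t(-7, -7, 14) into the plane: -21 + 126t = -57, so t = -2/7.
Intersection: (-6, 3, -3) + (-2/7)·(-7, -7, 14) = (-4, 5, -7).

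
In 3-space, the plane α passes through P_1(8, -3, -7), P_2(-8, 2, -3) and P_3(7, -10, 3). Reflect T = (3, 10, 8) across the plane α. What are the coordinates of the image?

P_1P_2 = (-16, 5, 4), P_1P_3 = (-1, -7, 10); a normal to α is P_1P_2 × P_1P_3 = (78, 156, 117).
Using P_1: α has equation 78x + 156y + 117z = -663.
λ = (n·T − d)/|n|² = (2730 − (-663))/44109 = 1/13.
Reflection = T − 2λn = (3, 10, 8) − (2/13)·(78, 156, 117) = (-9, -14, -10).

(-9, -14, -10)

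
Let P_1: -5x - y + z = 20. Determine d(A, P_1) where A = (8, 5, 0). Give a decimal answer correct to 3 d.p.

12.509

n·A − d = (-5)·(8) + (-1)·(5) + (1)·(0) − 20 = -65; |n| = √27.
Distance = |-65| / √27 = 65/√27 ≈ 12.509.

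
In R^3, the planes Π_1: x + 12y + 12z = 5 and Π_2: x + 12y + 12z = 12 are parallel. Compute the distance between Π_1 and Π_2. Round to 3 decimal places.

Same normal n = (1, 12, 12) with |n| = √289; distance = |5 − 12| / |n| = 7/√289 ≈ 0.412.

0.412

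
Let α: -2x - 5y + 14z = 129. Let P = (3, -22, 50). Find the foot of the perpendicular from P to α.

Foot = P − λn with λ = (n·P − d)/|n|² = (804 − 129)/225 = 3.
Foot = (3, -22, 50) − 3·(-2, -5, 14) = (9, -7, 8).

(9, -7, 8)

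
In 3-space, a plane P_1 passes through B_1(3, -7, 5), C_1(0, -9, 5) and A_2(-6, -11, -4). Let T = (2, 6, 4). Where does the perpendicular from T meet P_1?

B_1C_1 = (-3, -2, 0), B_1A_2 = (-9, -4, -9); a normal to P_1 is B_1C_1 × B_1A_2 = (18, -27, -6).
Using B_1: P_1 has equation 18x - 27y - 6z = 213.
Foot = T − λn with λ = (n·T − d)/|n|² = (-150 − 213)/1089 = -1/3.
Foot = (2, 6, 4) − (-1/3)·(18, -27, -6) = (8, -3, 2).

(8, -3, 2)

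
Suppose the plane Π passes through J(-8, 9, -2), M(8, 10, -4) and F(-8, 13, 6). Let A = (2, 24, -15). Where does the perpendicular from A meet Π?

JM = (16, 1, -2), JF = (0, 4, 8); a normal to Π is JM × JF = (16, -128, 64).
Using J: Π has equation 16x - 128y + 64z = -1408.
Foot = A − λn with λ = (n·A − d)/|n|² = (-4000 − (-1408))/20736 = -1/8.
Foot = (2, 24, -15) − (-1/8)·(16, -128, 64) = (4, 8, -7).

(4, 8, -7)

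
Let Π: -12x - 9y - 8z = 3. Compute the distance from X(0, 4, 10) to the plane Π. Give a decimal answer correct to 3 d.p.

n·X − d = (-12)·(0) + (-9)·(4) + (-8)·(10) − 3 = -119; |n| = √289.
Distance = |-119| / √289 = 119/√289 ≈ 7.000.

7.000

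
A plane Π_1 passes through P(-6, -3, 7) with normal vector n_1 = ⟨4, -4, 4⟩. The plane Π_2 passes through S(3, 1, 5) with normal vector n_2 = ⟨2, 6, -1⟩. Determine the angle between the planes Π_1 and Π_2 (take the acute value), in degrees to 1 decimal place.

63.2

Π_1: n_1·r = n_1·P gives 4x - 4y + 4z = 16.
Π_2: n_2·r = n_2·S gives 2x + 6y - z = 7.
cos θ = |n₁·n₂| / (|n₁||n₂|) = |-20| / (√48 · √41).
θ = arccos(0.45083) ≈ 63.2°.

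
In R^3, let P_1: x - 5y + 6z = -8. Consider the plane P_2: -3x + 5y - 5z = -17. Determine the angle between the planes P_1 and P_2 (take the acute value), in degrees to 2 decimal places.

16.47

cos θ = |n₁·n₂| / (|n₁||n₂|) = |-58| / (√62 · √59).
θ = arccos(0.95897) ≈ 16.47°.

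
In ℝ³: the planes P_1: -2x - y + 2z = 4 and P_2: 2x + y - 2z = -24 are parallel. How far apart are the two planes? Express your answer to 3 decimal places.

6.667

Rescale P_2 by 1/(-1): -2x - y + 2z = 24. Then distance = |4 − 24| / √9 ≈ 6.667.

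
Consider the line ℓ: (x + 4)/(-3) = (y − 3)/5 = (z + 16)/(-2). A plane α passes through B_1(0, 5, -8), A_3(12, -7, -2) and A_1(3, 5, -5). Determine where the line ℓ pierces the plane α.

ℓ has direction (-3, 5, -2) through (-4, 3, -16).
B_1A_3 = (12, -12, 6), B_1A_1 = (3, 0, 3); a normal to α is B_1A_3 × B_1A_1 = (-36, -18, 36).
Using B_1: α has equation -36x - 18y + 36z = -378.
Substitute r = (-4, 3, -16) + t(-3, 5, -2) into the plane: -486 + (-54)t = -378, so t = -2.
Intersection: (-4, 3, -16) + (-2)·(-3, 5, -2) = (2, -7, -12).

(2, -7, -12)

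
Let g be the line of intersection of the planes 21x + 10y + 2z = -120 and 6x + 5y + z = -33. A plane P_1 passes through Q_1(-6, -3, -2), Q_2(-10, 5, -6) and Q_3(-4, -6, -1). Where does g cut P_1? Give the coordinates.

(-6, 2, -7)

Direction of g: (21, 10, 2) × (6, 5, 1) = (0, -9, 45).
A point on g: solving the two plane equations with y = 1 gives (-6, 1, -2).
Q_1Q_2 = (-4, 8, -4), Q_1Q_3 = (2, -3, 1); a normal to P_1 is Q_1Q_2 × Q_1Q_3 = (-4, -4, -4).
Using Q_1: P_1 has equation -4x - 4y - 4z = 44.
Substitute r = (-6, 1, -2) + t(0, -9, 45) into the plane: 28 + (-144)t = 44, so t = -1/9.
Intersection: (-6, 1, -2) + (-1/9)·(0, -9, 45) = (-6, 2, -7).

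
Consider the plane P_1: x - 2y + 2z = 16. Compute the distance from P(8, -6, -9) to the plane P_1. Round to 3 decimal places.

n·P − d = (1)·(8) + (-2)·(-6) + (2)·(-9) − 16 = -14; |n| = √9.
Distance = |-14| / √9 = 14/√9 ≈ 4.667.

4.667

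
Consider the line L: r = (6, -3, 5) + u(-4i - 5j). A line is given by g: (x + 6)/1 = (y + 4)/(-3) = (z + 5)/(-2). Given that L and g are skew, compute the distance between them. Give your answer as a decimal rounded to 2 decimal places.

13.25

g has direction (1, -3, -2) through (-6, -4, -5).
Common perpendicular direction n = (-4, -5, 0) × (1, -3, -2) = (10, -8, 17).
With w = (-6, -4, -5) − (6, -3, 5) = (-12, -1, -10), w · n = -282.
Distance = |w · n| / |n| = |-282| / √453 ≈ 13.25.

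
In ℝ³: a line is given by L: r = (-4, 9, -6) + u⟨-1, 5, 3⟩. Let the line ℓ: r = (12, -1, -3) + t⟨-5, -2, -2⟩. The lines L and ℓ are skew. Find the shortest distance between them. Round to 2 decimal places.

Common perpendicular direction n = (-1, 5, 3) × (-5, -2, -2) = (-4, -17, 27).
With w = (12, -1, -3) − (-4, 9, -6) = (16, -10, 3), w · n = 187.
Distance = |w · n| / |n| = |187| / √1034 ≈ 5.82.

5.82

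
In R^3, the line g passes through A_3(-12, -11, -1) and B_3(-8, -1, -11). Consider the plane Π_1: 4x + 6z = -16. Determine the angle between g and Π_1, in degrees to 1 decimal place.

A direction vector for g is B_3 − A_3 = (4, 10, -10).
sin θ = |n·v| / (|n||v|) = |-44| / (√52 · √216) = 0.41517.
θ ≈ 24.5°.

24.5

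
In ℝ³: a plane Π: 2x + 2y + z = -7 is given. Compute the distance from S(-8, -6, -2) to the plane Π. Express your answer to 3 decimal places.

7.667

n·S − d = (2)·(-8) + (2)·(-6) + (1)·(-2) − (-7) = -23; |n| = √9.
Distance = |-23| / √9 = 23/√9 ≈ 7.667.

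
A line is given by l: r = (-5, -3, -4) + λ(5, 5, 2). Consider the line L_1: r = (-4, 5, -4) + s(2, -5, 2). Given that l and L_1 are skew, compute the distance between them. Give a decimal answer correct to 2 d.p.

Common perpendicular direction n = (5, 5, 2) × (2, -5, 2) = (20, -6, -35).
With w = (-4, 5, -4) − (-5, -3, -4) = (1, 8, 0), w · n = -28.
Distance = |w · n| / |n| = |-28| / √1661 ≈ 0.69.

0.69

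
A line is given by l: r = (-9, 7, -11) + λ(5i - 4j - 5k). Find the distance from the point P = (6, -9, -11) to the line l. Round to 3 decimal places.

Taking (-9, 7, -11) on l with direction v = (5, -4, -5): w = P − (-9, 7, -11) = (15, -16, 0), and w × v = (80, 75, 20).
Distance = |w × v| / |v| = √12425 / √66 ≈ 13.721.

13.721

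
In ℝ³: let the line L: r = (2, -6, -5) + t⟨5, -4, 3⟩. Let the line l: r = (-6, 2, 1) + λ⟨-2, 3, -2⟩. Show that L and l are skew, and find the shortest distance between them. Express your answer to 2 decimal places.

10.09

Common perpendicular direction n = (5, -4, 3) × (-2, 3, -2) = (-1, 4, 7).
With w = (-6, 2, 1) − (2, -6, -5) = (-8, 8, 6), w · n = 82.
Since n ≠ 0 the lines are not parallel, and w · n = 82 ≠ 0 so they do not intersect; hence they are skew.
Distance = |w · n| / |n| = |82| / √66 ≈ 10.09.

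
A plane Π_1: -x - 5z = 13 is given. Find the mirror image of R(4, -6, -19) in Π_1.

(10, -6, 11)

λ = (n·R − d)/|n|² = (91 − 13)/26 = 3.
Reflection = R − 2λn = (4, -6, -19) − 6·(-1, 0, -5) = (10, -6, 11).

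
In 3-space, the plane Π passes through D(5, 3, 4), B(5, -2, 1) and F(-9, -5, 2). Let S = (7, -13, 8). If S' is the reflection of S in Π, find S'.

(3, -1, -12)

DB = (0, -5, -3), DF = (-14, -8, -2); a normal to Π is DB × DF = (-14, 42, -70).
Using D: Π has equation -14x + 42y - 70z = -224.
λ = (n·S − d)/|n|² = (-1204 − (-224))/6860 = -1/7.
Reflection = S − 2λn = (7, -13, 8) − (-2/7)·(-14, 42, -70) = (3, -1, -12).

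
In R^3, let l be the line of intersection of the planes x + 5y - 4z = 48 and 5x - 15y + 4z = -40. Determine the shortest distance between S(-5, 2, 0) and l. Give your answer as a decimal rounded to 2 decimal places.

12.73

Direction of l: (1, 5, -4) × (5, -15, 4) = (-40, -24, -40).
A point on l: solving the two plane equations with x = 8 gives (8, 4, -5).
Taking (8, 4, -5) on l with direction v = (-40, -24, -40): w = S − (8, 4, -5) = (-13, -2, 5), and w × v = (200, -720, 232).
Distance = |w × v| / |v| = √612224 / √3776 ≈ 12.73.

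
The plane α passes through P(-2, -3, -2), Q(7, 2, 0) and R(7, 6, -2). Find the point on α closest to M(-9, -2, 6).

PQ = (9, 5, 2), PR = (9, 9, 0); a normal to α is PQ × PR = (-18, 18, 36).
Using P: α has equation -18x + 18y + 36z = -90.
Foot = M − λn with λ = (n·M − d)/|n|² = (342 − (-90))/1944 = 2/9.
Foot = (-9, -2, 6) − (2/9)·(-18, 18, 36) = (-5, -6, -2).

(-5, -6, -2)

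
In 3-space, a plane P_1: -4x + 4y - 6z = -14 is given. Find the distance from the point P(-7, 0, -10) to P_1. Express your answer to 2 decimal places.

12.37

n·P − d = (-4)·(-7) + (4)·(0) + (-6)·(-10) − (-14) = 102; |n| = √68.
Distance = |102| / √68 = 102/√68 ≈ 12.37.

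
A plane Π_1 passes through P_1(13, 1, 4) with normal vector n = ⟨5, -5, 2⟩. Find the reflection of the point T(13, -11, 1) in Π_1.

Π_1: n·r = n·P_1 gives 5x - 5y + 2z = 68.
λ = (n·T − d)/|n|² = (122 − 68)/54 = 1.
Reflection = T − 2λn = (13, -11, 1) − 2·(5, -5, 2) = (3, -1, -3).

(3, -1, -3)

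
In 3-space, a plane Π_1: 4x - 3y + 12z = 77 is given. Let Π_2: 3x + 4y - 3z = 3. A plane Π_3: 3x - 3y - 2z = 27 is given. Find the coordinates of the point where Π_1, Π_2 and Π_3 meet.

Solving the 3×3 linear system 4x - 3y + 12z = 77, 3x + 4y - 3z = 3, 3x - 3y - 2z = 27 (e.g. by elimination or Cramer's rule, determinant = -311) gives (8, -3, 3).

(8, -3, 3)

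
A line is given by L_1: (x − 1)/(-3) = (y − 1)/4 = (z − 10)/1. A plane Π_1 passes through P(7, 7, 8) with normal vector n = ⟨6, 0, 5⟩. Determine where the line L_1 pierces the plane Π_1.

L_1 has direction (-3, 4, 1) through (1, 1, 10).
Π_1: n·r = n·P gives 6x + 5z = 82.
Substitute r = (1, 1, 10) + t(-3, 4, 1) into the plane: 56 + (-13)t = 82, so t = -2.
Intersection: (1, 1, 10) + (-2)·(-3, 4, 1) = (7, -7, 8).

(7, -7, 8)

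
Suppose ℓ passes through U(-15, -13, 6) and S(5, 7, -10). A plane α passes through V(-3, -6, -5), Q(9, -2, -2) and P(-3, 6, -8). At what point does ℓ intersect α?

(0, 2, -6)

A direction vector for ℓ is S − U = (20, 20, -16).
VQ = (12, 4, 3), VP = (0, 12, -3); a normal to α is VQ × VP = (-48, 36, 144).
Using V: α has equation -48x + 36y + 144z = -792.
Substitute r = (-15, -13, 6) + t(20, 20, -16) into the plane: 1116 + (-2544)t = -792, so t = 3/4.
Intersection: (-15, -13, 6) + (3/4)·(20, 20, -16) = (0, 2, -6).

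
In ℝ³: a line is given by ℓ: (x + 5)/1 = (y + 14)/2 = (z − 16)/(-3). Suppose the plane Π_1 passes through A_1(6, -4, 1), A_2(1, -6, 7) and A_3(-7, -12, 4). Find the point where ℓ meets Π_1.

(-2, -8, 7)

ℓ has direction (1, 2, -3) through (-5, -14, 16).
A_1A_2 = (-5, -2, 6), A_1A_3 = (-13, -8, 3); a normal to Π_1 is A_1A_2 × A_1A_3 = (42, -63, 14).
Using A_1: Π_1 has equation 42x - 63y + 14z = 518.
Substitute r = (-5, -14, 16) + t(1, 2, -3) into the plane: 896 + (-126)t = 518, so t = 3.
Intersection: (-5, -14, 16) + 3·(1, 2, -3) = (-2, -8, 7).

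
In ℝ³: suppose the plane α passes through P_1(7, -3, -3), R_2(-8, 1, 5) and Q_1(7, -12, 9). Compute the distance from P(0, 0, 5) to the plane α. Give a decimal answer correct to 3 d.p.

3.059

P_1R_2 = (-15, 4, 8), P_1Q_1 = (0, -9, 12); a normal to α is P_1R_2 × P_1Q_1 = (120, 180, 135).
Using P_1: α has equation 120x + 180y + 135z = -105.
n·P − d = (120)·(0) + (180)·(0) + (135)·(5) − (-105) = 780; |n| = √65025.
Distance = |780| / √65025 = 780/√65025 ≈ 3.059.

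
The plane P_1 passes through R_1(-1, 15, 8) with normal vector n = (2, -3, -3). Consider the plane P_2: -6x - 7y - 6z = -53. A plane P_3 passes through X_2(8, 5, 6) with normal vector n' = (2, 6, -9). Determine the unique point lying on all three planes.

(-10, 11, 6)

P_1: n·r = n·R_1 gives 2x - 3y - 3z = -71.
P_3: n'·r = n'·X_2 gives 2x + 6y - 9z = -8.
Solving the 3×3 linear system 2x - 3y - 3z = -71, -6x - 7y - 6z = -53, 2x + 6y - 9z = -8 (e.g. by elimination or Cramer's rule, determinant = 462) gives (-10, 11, 6).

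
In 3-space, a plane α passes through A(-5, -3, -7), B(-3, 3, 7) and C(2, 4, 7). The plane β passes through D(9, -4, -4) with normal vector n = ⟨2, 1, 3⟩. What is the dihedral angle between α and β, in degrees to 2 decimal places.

81.58

AB = (2, 6, 14), AC = (7, 7, 14); a normal to α is AB × AC = (-14, 70, -28).
Using A: α has equation -14x + 70y - 28z = 56.
β: n·r = n·D gives 2x + y + 3z = 2.
cos θ = |n₁·n₂| / (|n₁||n₂|) = |-42| / (√5880 · √14).
θ = arccos(0.14639) ≈ 81.58°.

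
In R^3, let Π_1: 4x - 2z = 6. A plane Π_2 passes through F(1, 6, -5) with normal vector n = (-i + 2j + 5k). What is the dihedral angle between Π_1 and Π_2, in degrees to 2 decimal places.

Π_2: n·r = n·F gives -x + 2y + 5z = -14.
cos θ = |n₁·n₂| / (|n₁||n₂|) = |-14| / (√20 · √30).
θ = arccos(0.57155) ≈ 55.14°.

55.14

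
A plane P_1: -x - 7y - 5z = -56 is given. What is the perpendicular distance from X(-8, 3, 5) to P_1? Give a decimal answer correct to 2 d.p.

n·X − d = (-1)·(-8) + (-7)·(3) + (-5)·(5) − (-56) = 18; |n| = √75.
Distance = |18| / √75 = 18/√75 ≈ 2.08.

2.08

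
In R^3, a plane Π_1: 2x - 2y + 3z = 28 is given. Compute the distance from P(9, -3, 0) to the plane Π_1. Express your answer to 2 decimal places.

0.97

n·P − d = (2)·(9) + (-2)·(-3) + (3)·(0) − 28 = -4; |n| = √17.
Distance = |-4| / √17 = 4/√17 ≈ 0.97.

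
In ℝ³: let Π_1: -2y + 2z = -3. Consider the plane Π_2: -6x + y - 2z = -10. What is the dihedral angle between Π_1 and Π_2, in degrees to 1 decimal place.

70.7

cos θ = |n₁·n₂| / (|n₁||n₂|) = |-6| / (√8 · √41).
θ = arccos(0.33129) ≈ 70.7°.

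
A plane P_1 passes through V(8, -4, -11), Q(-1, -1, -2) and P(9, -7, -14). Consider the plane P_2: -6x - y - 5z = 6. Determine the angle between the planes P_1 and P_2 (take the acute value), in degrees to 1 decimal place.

VQ = (-9, 3, 9), VP = (1, -3, -3); a normal to P_1 is VQ × VP = (18, -18, 24).
Using V: P_1 has equation 18x - 18y + 24z = -48.
cos θ = |n₁·n₂| / (|n₁||n₂|) = |-210| / (√1224 · √62).
θ = arccos(0.76231) ≈ 40.3°.

40.3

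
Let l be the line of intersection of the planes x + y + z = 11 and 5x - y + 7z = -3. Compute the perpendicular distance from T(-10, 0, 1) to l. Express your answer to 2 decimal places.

Direction of l: (1, 1, 1) × (5, -1, 7) = (8, -2, -6).
A point on l: solving the two plane equations with x = 4 gives (4, 9, -2).
Taking (4, 9, -2) on l with direction v = (8, -2, -6): w = T − (4, 9, -2) = (-14, -9, 3), and w × v = (60, -60, 100).
Distance = |w × v| / |v| = √17200 / √104 ≈ 12.86.

12.86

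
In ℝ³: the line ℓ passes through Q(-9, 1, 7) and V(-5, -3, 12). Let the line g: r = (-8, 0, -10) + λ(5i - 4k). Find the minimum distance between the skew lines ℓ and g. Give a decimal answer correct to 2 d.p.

A direction vector for ℓ is V − Q = (4, -4, 5).
Common perpendicular direction n = (4, -4, 5) × (5, 0, -4) = (16, 41, 20).
With w = (-8, 0, -10) − (-9, 1, 7) = (1, -1, -17), w · n = -365.
Distance = |w · n| / |n| = |-365| / √2337 ≈ 7.55.

7.55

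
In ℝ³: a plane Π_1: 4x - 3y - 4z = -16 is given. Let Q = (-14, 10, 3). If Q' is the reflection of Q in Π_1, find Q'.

(2, -2, -13)

λ = (n·Q − d)/|n|² = (-98 − (-16))/41 = -2.
Reflection = Q − 2λn = (-14, 10, 3) − (-4)·(4, -3, -4) = (2, -2, -13).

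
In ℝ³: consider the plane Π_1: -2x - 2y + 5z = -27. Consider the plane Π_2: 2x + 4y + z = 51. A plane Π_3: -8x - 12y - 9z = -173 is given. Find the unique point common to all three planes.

(7, 9, 1)

Solving the 3×3 linear system -2x - 2y + 5z = -27, 2x + 4y + z = 51, -8x - 12y - 9z = -173 (e.g. by elimination or Cramer's rule, determinant = 68) gives (7, 9, 1).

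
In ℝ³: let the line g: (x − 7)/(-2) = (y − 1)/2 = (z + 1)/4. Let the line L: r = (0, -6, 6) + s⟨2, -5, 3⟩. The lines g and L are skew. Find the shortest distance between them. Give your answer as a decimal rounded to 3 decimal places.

7.898

g has direction (-2, 2, 4) through (7, 1, -1).
Common perpendicular direction n = (-2, 2, 4) × (2, -5, 3) = (26, 14, 6).
With w = (0, -6, 6) − (7, 1, -1) = (-7, -7, 7), w · n = -238.
Distance = |w · n| / |n| = |-238| / √908 ≈ 7.898.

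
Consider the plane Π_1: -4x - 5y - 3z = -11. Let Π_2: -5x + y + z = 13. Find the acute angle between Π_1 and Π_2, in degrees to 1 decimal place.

70.9

cos θ = |n₁·n₂| / (|n₁||n₂|) = |12| / (√50 · √27).
θ = arccos(0.32660) ≈ 70.9°.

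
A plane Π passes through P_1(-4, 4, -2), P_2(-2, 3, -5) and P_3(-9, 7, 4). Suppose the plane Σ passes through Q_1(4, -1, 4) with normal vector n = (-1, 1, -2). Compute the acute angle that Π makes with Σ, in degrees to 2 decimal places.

79.20

P_1P_2 = (2, -1, -3), P_1P_3 = (-5, 3, 6); a normal to Π is P_1P_2 × P_1P_3 = (3, 3, 1).
Using P_1: Π has equation 3x + 3y + z = -2.
Σ: n·r = n·Q_1 gives -x + y - 2z = -13.
cos θ = |n₁·n₂| / (|n₁||n₂|) = |-2| / (√19 · √6).
θ = arccos(0.18732) ≈ 79.20°.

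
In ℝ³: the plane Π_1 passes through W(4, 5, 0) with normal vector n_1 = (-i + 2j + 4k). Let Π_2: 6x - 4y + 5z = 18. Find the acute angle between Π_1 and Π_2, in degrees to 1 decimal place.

81.4

Π_1: n_1·r = n_1·W gives -x + 2y + 4z = 6.
cos θ = |n₁·n₂| / (|n₁||n₂|) = |6| / (√21 · √77).
θ = arccos(0.14921) ≈ 81.4°.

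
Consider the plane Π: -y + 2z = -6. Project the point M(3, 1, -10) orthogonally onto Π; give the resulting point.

(3, -2, -4)

Foot = M − λn with λ = (n·M − d)/|n|² = (-21 − (-6))/5 = -3.
Foot = (3, 1, -10) − (-3)·(0, -1, 2) = (3, -2, -4).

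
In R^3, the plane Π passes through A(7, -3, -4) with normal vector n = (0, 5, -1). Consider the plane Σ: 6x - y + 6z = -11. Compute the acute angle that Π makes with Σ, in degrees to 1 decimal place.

75.4

Π: n·r = n·A gives 5y - z = -11.
cos θ = |n₁·n₂| / (|n₁||n₂|) = |-11| / (√26 · √73).
θ = arccos(0.25249) ≈ 75.4°.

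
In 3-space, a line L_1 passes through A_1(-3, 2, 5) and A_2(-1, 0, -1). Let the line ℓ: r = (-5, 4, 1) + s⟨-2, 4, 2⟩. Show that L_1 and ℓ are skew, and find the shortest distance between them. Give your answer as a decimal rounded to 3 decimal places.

A direction vector for L_1 is A_2 − A_1 = (2, -2, -6).
Common perpendicular direction n = (2, -2, -6) × (-2, 4, 2) = (20, 8, 4).
With w = (-5, 4, 1) − (-3, 2, 5) = (-2, 2, -4), w · n = -40.
Since n ≠ 0 the lines are not parallel, and w · n = -40 ≠ 0 so they do not intersect; hence they are skew.
Distance = |w · n| / |n| = |-40| / √480 ≈ 1.826.

1.826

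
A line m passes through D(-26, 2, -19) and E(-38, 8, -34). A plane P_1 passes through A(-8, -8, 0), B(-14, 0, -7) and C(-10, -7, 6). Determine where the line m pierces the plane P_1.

(-10, -6, 1)

A direction vector for m is E − D = (-12, 6, -15).
AB = (-6, 8, -7), AC = (-2, 1, 6); a normal to P_1 is AB × AC = (55, 50, 10).
Using A: P_1 has equation 55x + 50y + 10z = -840.
Substitute r = (-26, 2, -19) + t(-12, 6, -15) into the plane: -1520 + (-510)t = -840, so t = -4/3.
Intersection: (-26, 2, -19) + (-4/3)·(-12, 6, -15) = (-10, -6, 1).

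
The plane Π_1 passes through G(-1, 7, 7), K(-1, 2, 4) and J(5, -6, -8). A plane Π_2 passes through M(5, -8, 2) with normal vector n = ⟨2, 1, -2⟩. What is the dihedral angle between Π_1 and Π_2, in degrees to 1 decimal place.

87.7

GK = (0, -5, -3), GJ = (6, -13, -15); a normal to Π_1 is GK × GJ = (36, -18, 30).
Using G: Π_1 has equation 36x - 18y + 30z = 48.
Π_2: n·r = n·M gives 2x + y - 2z = -2.
cos θ = |n₁·n₂| / (|n₁||n₂|) = |-6| / (√2520 · √9).
θ = arccos(0.03984) ≈ 87.7°.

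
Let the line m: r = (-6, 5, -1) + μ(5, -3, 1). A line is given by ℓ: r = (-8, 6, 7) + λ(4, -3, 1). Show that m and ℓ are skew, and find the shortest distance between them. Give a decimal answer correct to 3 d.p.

Common perpendicular direction n = (5, -3, 1) × (4, -3, 1) = (0, -1, -3).
With w = (-8, 6, 7) − (-6, 5, -1) = (-2, 1, 8), w · n = -25.
Since n ≠ 0 the lines are not parallel, and w · n = -25 ≠ 0 so they do not intersect; hence they are skew.
Distance = |w · n| / |n| = |-25| / √10 ≈ 7.906.

7.906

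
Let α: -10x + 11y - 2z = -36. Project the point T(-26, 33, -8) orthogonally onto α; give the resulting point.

(4, 0, -2)

Foot = T − λn with λ = (n·T − d)/|n|² = (639 − (-36))/225 = 3.
Foot = (-26, 33, -8) − 3·(-10, 11, -2) = (4, 0, -2).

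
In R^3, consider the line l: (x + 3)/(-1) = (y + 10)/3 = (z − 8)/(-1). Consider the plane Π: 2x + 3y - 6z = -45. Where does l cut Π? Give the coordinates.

(-6, -1, 5)

l has direction (-1, 3, -1) through (-3, -10, 8).
Substitute r = (-3, -10, 8) + t(-1, 3, -1) into the plane: -84 + 13t = -45, so t = 3.
Intersection: (-3, -10, 8) + 3·(-1, 3, -1) = (-6, -1, 5).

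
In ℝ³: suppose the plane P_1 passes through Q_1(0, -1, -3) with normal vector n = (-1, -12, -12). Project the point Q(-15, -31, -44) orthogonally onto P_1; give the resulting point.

(-12, 5, -8)

P_1: n·r = n·Q_1 gives -x - 12y - 12z = 48.
Foot = Q − λn with λ = (n·Q − d)/|n|² = (915 − 48)/289 = 3.
Foot = (-15, -31, -44) − 3·(-1, -12, -12) = (-12, 5, -8).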